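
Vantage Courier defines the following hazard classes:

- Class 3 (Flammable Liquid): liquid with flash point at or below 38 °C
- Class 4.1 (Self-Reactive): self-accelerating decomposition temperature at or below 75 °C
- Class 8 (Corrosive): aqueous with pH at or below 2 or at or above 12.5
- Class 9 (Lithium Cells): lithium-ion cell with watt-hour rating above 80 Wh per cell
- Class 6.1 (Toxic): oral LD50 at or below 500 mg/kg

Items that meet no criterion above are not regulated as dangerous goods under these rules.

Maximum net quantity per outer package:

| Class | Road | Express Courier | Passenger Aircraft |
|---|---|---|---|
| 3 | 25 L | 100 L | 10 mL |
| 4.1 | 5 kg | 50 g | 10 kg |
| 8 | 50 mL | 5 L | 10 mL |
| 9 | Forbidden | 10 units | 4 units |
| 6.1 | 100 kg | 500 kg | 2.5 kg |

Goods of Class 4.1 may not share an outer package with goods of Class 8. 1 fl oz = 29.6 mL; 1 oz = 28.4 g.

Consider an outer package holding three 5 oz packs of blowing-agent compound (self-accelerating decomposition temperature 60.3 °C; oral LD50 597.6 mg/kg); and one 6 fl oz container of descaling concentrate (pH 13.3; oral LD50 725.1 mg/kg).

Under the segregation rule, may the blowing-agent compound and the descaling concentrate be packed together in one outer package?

The blowing-agent compound has self-accelerating decomposition temperature 60.3 °C, which is ≤ 75 °C, so it is Class 4.1 (Self-Reactive).
With pH 13.3 (≥ 12.5), the descaling concentrate falls in Class 8.
Class 4.1 and Class 8 may not share an outer package.

No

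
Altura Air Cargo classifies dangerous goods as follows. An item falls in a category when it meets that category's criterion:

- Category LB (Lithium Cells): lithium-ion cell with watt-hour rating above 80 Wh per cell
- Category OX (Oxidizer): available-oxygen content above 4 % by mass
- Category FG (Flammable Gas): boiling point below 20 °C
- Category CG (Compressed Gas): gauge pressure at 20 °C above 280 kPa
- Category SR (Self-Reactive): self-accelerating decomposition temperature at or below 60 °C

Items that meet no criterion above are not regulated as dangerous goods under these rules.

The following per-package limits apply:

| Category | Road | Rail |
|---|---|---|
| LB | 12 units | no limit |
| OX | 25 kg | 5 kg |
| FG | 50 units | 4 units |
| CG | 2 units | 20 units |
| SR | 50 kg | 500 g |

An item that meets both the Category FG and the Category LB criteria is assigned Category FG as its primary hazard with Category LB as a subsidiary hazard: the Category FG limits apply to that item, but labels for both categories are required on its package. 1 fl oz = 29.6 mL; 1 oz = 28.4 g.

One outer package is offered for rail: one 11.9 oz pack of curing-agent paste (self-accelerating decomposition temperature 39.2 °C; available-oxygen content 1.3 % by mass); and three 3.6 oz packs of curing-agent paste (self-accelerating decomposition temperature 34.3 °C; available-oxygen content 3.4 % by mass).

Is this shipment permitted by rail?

Curing-agent paste: self-accelerating decomposition temperature 39.2 °C ≤ 60 °C → Category SR (Self-Reactive).
Self-accelerating decomposition temperature 34.3 °C meets the Category SR criterion (Self-Reactive), so the curing-agent paste is Category SR.
Category SR net quantity: (one 11.9 oz pack = 337.96 g) + (three 3.6 oz packs = 306.72 g) = 644.68 g.
That exceeds the Category SR rail limit of 500 g.

No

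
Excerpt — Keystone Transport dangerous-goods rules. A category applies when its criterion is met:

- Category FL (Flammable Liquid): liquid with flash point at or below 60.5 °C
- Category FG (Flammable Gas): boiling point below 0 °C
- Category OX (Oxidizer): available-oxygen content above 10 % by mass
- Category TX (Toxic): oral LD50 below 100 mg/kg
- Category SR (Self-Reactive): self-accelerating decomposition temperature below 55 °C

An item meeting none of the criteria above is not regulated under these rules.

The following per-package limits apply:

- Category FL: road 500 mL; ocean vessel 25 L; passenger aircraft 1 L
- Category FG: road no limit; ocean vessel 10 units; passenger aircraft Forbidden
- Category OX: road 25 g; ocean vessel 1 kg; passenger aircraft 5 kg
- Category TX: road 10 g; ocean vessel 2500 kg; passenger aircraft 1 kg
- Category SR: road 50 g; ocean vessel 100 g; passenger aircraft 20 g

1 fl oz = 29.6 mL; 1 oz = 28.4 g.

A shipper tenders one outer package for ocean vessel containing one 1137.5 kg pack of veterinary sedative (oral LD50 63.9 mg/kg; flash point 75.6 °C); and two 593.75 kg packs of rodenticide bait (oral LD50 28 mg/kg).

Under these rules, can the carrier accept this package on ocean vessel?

With oral LD50 63.9 mg/kg (< 100 mg/kg), the veterinary sedative falls in Category TX.
Rodenticide bait: oral LD50 28 mg/kg < 100 mg/kg → Category TX (Toxic).
Total Category TX: 1137.5 kg + (two 593.75 kg packs = 1187.5 kg) = 2325 kg.
That is within the Category TX ocean vessel limit of 2500 kg.

Yes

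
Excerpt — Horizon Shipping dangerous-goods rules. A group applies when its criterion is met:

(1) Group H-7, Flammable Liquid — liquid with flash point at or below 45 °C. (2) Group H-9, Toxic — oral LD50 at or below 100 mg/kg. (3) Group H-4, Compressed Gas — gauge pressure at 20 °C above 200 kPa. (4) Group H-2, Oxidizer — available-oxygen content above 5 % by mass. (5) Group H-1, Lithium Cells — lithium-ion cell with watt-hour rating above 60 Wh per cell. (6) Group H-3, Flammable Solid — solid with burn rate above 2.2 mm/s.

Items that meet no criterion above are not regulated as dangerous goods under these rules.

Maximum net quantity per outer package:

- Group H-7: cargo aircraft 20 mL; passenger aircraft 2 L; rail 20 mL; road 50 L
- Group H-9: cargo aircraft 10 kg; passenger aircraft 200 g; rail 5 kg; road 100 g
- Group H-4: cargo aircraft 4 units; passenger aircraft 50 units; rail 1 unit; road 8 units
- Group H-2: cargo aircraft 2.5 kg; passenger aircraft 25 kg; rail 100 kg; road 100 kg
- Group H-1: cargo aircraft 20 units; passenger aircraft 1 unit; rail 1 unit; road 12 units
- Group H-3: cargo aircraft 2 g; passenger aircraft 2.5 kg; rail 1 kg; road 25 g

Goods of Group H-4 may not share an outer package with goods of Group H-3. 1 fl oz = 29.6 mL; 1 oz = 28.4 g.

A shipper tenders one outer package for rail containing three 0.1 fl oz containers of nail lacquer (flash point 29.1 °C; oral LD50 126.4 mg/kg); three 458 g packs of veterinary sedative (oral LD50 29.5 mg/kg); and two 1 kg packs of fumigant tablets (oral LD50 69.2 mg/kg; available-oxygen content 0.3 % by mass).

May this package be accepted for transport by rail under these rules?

With flash point 29.1 °C (≤ 45 °C), the nail lacquer falls in Group H-7.
Oral LD50 29.5 mg/kg meets the Group H-9 criterion (Toxic), so the veterinary sedative is Group H-9.
The fumigant tablets have oral LD50 69.2 mg/kg, which is ≤ 100 mg/kg, so they are Group H-9 (Toxic).
Group H-7 quantity: three 0.1 fl oz containers = 8.88 mL.
That is within the Group H-7 rail limit of 20 mL.
Total Group H-9: (three 458 g packs = 1.374 kg) + (two 1 kg packs = 2 kg) = 3.374 kg.
3.374 kg ≤ 5 kg (rail limit, Group H-9) — within limit.
The segregation rule (Group H-4 with Group H-3) does not apply to Group H-7 with Group H-9.
Every hazard group is within its rail limit and no segregation rule is violated.

Yes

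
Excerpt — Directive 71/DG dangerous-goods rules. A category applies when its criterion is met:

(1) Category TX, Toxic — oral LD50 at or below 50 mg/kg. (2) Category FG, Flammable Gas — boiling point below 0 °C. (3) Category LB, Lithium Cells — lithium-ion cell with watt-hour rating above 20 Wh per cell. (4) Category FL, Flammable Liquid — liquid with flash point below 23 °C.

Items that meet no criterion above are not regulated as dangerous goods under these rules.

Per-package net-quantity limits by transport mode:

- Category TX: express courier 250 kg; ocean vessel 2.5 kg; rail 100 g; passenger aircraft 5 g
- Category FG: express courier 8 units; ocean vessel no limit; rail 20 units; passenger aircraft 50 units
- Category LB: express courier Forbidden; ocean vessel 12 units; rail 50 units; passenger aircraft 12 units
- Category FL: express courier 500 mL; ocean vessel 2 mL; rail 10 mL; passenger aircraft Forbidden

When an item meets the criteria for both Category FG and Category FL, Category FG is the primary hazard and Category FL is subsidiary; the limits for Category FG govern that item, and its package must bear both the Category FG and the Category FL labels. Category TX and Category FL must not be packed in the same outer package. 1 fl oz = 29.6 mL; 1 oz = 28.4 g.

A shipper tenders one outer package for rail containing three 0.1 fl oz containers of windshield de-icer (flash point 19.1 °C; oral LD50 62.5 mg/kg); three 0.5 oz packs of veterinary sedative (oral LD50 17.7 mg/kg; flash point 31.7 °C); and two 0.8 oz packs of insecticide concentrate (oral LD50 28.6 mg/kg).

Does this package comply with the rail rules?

No

With flash point 19.1 °C (< 23 °C), the windshield de-icer falls in Category FL.
Veterinary sedative: oral LD50 17.7 mg/kg ≤ 50 mg/kg → Category TX (Toxic).
Oral LD50 28.6 mg/kg meets the Category TX criterion (Toxic), so the insecticide concentrate is Category TX.
Category TX net quantity: (three 0.5 oz packs = 42.6 g) + (two 0.8 oz packs = 45.44 g) = 88.04 g.
That is within the Category TX rail limit of 100 g.
Category FL quantity: three 0.1 fl oz containers = 8.88 mL.
That is within the Category FL rail limit of 10 mL.
Category TX and Category FL may not share an outer package.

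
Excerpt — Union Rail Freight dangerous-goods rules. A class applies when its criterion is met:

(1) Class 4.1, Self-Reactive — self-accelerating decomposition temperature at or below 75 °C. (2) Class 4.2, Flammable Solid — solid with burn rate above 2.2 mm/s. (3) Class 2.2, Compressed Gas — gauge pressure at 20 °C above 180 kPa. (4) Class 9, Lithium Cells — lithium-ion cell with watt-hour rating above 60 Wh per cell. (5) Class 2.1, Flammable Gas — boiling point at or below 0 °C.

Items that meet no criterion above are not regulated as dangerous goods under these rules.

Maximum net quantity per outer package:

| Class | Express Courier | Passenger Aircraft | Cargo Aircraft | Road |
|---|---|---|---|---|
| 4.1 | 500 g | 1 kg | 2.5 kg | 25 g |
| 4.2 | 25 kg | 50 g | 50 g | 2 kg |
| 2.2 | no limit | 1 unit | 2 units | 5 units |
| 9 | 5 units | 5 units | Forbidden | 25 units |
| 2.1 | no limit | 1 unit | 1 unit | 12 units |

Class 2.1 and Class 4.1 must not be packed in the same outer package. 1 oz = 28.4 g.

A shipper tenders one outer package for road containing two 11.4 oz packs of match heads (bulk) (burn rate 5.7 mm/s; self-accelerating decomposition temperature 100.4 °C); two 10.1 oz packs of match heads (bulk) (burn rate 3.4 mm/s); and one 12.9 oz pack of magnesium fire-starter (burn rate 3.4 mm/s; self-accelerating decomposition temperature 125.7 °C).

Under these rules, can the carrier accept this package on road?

The match heads (bulk) have burn rate 5.7 mm/s, which is > 2.2 mm/s, so they are Class 4.2 (Flammable Solid).
Match heads (bulk): burn rate 3.4 mm/s > 2.2 mm/s → Class 4.2 (Flammable Solid).
With burn rate 3.4 mm/s (> 2.2 mm/s), the magnesium fire-starter falls in Class 4.2.
Total Class 4.2: (two 11.4 oz packs = 647.52 g) + (two 10.1 oz packs = 573.68 g) + (one 12.9 oz pack = 366.36 g) = 1587.56 g.
That is within the Class 4.2 road limit of 2 kg.

Yes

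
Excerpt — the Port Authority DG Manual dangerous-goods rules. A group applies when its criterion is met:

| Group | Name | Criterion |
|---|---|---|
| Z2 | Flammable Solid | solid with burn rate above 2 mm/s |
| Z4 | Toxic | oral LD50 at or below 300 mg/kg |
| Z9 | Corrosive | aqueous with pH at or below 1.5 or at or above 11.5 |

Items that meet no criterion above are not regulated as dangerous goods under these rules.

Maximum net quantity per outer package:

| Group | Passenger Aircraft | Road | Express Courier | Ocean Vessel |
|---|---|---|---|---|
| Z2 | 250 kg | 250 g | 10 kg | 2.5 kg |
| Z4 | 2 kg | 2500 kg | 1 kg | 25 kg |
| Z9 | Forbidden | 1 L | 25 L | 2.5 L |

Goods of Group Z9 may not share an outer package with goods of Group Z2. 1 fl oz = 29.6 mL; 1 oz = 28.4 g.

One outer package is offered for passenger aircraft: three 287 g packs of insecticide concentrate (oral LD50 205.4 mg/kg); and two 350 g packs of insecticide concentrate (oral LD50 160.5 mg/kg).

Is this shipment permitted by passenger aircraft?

With oral LD50 205.4 mg/kg (≤ 300 mg/kg), the insecticide concentrate falls in Group Z4.
With oral LD50 160.5 mg/kg (≤ 300 mg/kg), the insecticide concentrate falls in Group Z4.
Group Z4 net quantity: (three 287 g packs = 861 g) + (two 350 g packs = 700 g) = 1.561 kg.
That is within the Group Z4 passenger aircraft limit of 2 kg.

Yes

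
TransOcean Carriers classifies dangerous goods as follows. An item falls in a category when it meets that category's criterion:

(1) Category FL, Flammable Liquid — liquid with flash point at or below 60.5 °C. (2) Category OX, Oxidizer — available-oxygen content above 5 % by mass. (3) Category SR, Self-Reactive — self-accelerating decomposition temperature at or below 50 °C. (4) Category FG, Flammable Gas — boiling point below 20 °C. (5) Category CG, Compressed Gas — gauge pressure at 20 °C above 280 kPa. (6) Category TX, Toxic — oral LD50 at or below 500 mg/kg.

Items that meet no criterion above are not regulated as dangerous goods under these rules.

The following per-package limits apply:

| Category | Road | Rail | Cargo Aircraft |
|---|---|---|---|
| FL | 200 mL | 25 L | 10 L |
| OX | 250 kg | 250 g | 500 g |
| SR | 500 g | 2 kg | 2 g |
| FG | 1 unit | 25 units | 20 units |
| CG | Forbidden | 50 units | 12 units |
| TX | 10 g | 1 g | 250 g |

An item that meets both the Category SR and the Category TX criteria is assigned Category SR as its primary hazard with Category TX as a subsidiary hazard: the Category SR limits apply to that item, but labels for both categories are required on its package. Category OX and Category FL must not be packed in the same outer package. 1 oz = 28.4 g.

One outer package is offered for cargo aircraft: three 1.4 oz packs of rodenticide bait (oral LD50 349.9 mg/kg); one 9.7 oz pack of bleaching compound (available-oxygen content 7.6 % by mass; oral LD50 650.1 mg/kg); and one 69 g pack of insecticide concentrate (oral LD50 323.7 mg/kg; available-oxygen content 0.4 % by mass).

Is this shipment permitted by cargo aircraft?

Yes

Oral LD50 349.9 mg/kg meets the Category TX criterion (Toxic), so the rodenticide bait is Category TX.
With available-oxygen content 7.6 % by mass (> 5 % by mass), the bleaching compound falls in Category OX.
Oral LD50 323.7 mg/kg meets the Category TX criterion (Toxic), so the insecticide concentrate is Category TX.
Category OX quantity: one 9.7 oz pack = 275.48 g.
That is within the Category OX cargo aircraft limit of 500 g.
Category TX net quantity: (three 1.4 oz packs = 119.28 g) + 69 g = 188.28 g.
188.28 g is within the cargo aircraft limit of 250 g for Category TX.
The segregation rule (Category OX with Category FL) does not apply to Category OX with Category TX.
Every hazard category is within its cargo aircraft limit and no segregation rule is violated.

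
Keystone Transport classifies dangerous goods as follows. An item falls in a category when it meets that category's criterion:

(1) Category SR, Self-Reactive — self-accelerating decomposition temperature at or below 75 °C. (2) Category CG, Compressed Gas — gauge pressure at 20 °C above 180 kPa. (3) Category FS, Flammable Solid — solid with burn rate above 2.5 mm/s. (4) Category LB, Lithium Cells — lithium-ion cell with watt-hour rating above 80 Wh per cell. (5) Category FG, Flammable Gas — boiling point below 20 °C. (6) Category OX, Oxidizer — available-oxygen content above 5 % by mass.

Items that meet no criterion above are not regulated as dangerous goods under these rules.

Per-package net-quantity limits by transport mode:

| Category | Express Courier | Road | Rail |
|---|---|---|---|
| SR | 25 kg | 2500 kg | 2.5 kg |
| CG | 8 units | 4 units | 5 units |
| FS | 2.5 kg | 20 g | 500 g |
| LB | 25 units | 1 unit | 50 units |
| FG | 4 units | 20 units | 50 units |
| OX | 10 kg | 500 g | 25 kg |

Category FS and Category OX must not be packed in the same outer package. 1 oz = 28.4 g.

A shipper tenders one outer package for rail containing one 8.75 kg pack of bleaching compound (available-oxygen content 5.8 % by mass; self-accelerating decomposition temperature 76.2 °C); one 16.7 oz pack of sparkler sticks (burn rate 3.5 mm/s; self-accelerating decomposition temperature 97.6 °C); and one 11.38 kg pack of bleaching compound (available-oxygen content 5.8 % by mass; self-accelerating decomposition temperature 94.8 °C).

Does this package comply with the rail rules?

No

Available-oxygen content 5.8 % by mass meets the Category OX criterion (Oxidizer), so the bleaching compound is Category OX.
The sparkler sticks have burn rate 3.5 mm/s, which is > 2.5 mm/s, so they are Category FS (Flammable Solid).
Bleaching compound: available-oxygen content 5.8 % by mass > 5 % by mass → Category OX (Oxidizer).
Category FS quantity: one 16.7 oz pack = 474.28 g.
474.28 g ≤ 500 g (rail limit, Category FS) — within limit.
Total Category OX: 8.75 kg + 11.38 kg = 20.13 kg.
20.13 kg is within the rail limit of 25 kg for Category OX.
Category FS and Category OX may not share an outer package.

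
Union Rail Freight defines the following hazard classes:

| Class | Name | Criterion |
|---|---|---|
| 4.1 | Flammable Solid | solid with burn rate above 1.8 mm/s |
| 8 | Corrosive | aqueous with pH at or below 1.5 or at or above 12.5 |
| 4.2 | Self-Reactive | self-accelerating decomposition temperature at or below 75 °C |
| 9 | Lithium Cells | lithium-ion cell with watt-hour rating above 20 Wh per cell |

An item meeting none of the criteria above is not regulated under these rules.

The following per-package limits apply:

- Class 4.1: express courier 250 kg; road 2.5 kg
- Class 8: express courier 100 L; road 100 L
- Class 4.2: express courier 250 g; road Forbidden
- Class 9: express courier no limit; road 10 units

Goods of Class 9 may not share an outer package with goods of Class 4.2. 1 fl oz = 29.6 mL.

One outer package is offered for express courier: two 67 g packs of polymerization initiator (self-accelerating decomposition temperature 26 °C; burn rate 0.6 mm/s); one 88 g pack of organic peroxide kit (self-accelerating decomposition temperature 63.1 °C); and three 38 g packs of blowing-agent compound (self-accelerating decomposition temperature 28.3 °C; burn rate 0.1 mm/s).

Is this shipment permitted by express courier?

No

Self-accelerating decomposition temperature 26 °C meets the Class 4.2 criterion (Self-Reactive), so the polymerization initiator is Class 4.2.
Self-accelerating decomposition temperature 63.1 °C meets the Class 4.2 criterion (Self-Reactive), so the organic peroxide kit is Class 4.2.
Self-accelerating decomposition temperature 28.3 °C meets the Class 4.2 criterion (Self-Reactive), so the blowing-agent compound is Class 4.2.
Class 4.2 net quantity: (two 67 g packs = 134 g) + 88 g + (three 38 g packs = 114 g) = 336 g.
336 g exceeds the express courier limit of 250 g for Class 4.2.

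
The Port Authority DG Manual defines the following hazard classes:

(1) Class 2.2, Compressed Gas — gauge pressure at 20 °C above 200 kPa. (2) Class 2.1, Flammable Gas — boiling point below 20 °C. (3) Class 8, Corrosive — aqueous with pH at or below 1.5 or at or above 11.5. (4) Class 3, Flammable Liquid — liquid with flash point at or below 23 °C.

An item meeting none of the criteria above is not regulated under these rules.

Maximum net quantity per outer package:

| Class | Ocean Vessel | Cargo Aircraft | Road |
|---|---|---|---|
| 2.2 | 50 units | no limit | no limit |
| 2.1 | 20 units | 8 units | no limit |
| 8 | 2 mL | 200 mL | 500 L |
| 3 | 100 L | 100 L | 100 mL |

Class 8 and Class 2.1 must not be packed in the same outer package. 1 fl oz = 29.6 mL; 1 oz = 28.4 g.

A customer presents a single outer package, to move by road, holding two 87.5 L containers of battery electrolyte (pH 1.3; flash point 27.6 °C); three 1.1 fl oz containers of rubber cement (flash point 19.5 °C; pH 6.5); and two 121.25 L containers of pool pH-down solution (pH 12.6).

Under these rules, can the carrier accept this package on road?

With pH 1.3 (≤ 1.5), the battery electrolyte falls in Class 8.
With flash point 19.5 °C (≤ 23 °C), the rubber cement falls in Class 3.
The pool pH-down solution has pH 12.6, which is ≥ 11.5, so it is Class 8 (Corrosive).
Class 8 net quantity: (two 87.5 L containers = 175 L) + (two 121.25 L containers = 242.5 L) = 417.5 L.
417.5 L is within the road limit of 500 L for Class 8.
Class 3 quantity: three 1.1 fl oz containers = 97.68 mL.
97.68 mL is within the road limit of 100 mL for Class 3.
The segregation rule (Class 8 with Class 2.1) does not apply to Class 8 with Class 3.
Every hazard class is within its road limit and no segregation rule is violated.

Yes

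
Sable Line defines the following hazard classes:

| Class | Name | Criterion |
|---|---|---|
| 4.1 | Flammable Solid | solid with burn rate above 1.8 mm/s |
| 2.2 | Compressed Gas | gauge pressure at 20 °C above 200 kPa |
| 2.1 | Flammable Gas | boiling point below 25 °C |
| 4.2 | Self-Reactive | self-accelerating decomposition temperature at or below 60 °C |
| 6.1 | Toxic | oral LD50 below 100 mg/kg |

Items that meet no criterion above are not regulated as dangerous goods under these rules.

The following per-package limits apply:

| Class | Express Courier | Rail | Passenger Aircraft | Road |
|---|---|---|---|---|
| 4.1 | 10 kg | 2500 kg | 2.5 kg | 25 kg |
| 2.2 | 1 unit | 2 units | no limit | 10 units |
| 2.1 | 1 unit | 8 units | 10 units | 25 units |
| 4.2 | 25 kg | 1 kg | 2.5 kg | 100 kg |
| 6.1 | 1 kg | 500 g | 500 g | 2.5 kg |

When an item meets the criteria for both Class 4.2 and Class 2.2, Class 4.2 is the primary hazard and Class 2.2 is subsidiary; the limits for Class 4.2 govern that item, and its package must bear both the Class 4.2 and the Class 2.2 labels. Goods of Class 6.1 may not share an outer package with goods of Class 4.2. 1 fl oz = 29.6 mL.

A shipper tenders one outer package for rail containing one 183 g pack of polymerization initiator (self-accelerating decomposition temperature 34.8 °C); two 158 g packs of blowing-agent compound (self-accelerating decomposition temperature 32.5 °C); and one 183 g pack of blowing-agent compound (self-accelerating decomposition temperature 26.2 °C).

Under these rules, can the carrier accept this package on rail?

The polymerization initiator has self-accelerating decomposition temperature 34.8 °C, which is ≤ 60 °C, so it is Class 4.2 (Self-Reactive).
Blowing-agent compound: self-accelerating decomposition temperature 32.5 °C ≤ 60 °C → Class 4.2 (Self-Reactive).
The blowing-agent compound has self-accelerating decomposition temperature 26.2 °C, which is ≤ 60 °C, so it is Class 4.2 (Self-Reactive).
Total Class 4.2: 183 g + (two 158 g packs = 316 g) + 183 g = 682 g.
682 g is within the rail limit of 1 kg for Class 4.2.

Yes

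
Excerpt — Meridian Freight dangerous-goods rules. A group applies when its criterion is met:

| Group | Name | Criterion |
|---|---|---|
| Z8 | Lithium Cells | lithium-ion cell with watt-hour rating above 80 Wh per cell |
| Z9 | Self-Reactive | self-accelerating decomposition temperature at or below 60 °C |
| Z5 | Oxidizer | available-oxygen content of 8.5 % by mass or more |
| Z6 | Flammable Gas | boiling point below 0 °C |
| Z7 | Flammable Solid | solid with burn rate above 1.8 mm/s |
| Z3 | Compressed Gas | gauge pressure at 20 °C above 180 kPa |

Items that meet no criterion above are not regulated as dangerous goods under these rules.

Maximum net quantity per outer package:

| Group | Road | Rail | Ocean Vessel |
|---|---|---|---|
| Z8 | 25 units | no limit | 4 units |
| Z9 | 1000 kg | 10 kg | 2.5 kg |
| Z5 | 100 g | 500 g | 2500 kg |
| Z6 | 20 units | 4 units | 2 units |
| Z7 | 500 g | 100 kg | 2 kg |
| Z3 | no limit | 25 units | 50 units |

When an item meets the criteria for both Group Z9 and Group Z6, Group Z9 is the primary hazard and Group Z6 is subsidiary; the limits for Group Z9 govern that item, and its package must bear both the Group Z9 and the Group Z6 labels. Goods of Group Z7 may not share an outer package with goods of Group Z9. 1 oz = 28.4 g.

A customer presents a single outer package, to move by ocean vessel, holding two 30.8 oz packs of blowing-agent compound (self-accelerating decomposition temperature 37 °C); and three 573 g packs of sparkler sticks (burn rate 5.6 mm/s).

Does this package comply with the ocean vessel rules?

No

The blowing-agent compound has self-accelerating decomposition temperature 37 °C, which is ≤ 60 °C, so it is Group Z9 (Self-Reactive).
Burn rate 5.6 mm/s meets the Group Z7 criterion (Flammable Solid), so the sparkler sticks are Group Z7.
Group Z7 quantity: three 573 g packs = 1.719 kg.
1.719 kg ≤ 2 kg (ocean vessel limit, Group Z7) — within limit.
Group Z9 quantity: two 30.8 oz packs = 1749.44 g.
That is within the Group Z9 ocean vessel limit of 2.5 kg.
Group Z7 and Group Z9 may not share an outer package.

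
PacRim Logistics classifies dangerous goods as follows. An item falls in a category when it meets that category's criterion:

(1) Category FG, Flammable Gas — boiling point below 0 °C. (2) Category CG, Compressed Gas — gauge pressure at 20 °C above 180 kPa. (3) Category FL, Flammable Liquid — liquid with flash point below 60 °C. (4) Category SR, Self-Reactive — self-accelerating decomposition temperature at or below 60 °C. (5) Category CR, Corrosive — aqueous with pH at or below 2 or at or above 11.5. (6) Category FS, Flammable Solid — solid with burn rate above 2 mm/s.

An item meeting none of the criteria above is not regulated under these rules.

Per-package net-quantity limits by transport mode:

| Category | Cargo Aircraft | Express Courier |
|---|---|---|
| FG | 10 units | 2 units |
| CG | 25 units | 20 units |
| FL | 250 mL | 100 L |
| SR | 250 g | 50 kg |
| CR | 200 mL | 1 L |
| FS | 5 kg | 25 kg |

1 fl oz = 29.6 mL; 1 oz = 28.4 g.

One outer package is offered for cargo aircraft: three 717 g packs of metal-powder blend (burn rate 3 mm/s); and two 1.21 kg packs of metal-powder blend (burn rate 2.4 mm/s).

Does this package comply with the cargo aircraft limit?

Burn rate 3 mm/s meets the Category FS criterion (Flammable Solid), so the metal-powder blend is Category FS.
Burn rate 2.4 mm/s meets the Category FS criterion (Flammable Solid), so the metal-powder blend is Category FS.
Category FS net quantity: (three 717 g packs = 2.151 kg) + (two 1.21 kg packs = 2.42 kg) = 4.571 kg.
That is within the Category FS cargo aircraft limit of 5 kg.

Yes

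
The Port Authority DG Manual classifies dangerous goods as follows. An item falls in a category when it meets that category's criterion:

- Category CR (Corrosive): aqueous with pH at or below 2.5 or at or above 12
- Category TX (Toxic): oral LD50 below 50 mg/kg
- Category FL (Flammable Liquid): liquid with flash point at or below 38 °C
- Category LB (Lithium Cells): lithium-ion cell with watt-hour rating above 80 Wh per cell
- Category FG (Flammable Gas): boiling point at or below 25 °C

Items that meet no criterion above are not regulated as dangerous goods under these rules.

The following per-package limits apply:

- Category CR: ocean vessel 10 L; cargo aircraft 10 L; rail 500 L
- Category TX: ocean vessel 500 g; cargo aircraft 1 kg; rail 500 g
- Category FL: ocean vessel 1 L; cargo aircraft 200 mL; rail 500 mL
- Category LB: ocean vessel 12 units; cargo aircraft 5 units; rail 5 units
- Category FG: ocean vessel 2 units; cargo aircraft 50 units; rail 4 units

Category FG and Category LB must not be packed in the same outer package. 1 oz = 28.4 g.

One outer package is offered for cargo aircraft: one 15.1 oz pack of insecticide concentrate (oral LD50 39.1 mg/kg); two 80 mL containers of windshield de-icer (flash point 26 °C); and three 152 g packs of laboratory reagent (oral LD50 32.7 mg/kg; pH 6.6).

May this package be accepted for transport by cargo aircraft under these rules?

Yes

With oral LD50 39.1 mg/kg (< 50 mg/kg), the insecticide concentrate falls in Category TX.
With flash point 26 °C (≤ 38 °C), the windshield de-icer falls in Category FL.
Oral LD50 32.7 mg/kg meets the Category TX criterion (Toxic), so the laboratory reagent is Category TX.
Category TX net quantity: (one 15.1 oz pack = 428.84 g) + (three 152 g packs = 456 g) = 884.84 g.
884.84 g is within the cargo aircraft limit of 1 kg for Category TX.
Category FL quantity: two 80 mL containers = 160 mL.
160 mL is within the cargo aircraft limit of 200 mL for Category FL.
The segregation rule (Category FG with Category LB) does not apply to Category TX with Category FL.
Every hazard category is within its cargo aircraft limit and no segregation rule is violated.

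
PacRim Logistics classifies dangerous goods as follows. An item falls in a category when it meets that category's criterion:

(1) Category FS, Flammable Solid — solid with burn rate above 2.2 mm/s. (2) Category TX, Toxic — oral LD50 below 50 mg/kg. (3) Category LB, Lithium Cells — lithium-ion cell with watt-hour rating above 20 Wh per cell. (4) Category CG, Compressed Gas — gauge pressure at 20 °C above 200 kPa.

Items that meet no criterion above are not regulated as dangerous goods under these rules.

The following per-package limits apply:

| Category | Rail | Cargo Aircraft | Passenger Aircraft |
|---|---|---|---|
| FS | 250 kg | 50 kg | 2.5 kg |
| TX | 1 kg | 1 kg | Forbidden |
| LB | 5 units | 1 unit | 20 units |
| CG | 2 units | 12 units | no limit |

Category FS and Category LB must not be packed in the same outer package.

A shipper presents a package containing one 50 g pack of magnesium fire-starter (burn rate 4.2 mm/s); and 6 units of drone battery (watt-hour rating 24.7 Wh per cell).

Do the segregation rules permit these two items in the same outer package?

No

Magnesium fire-starter: burn rate 4.2 mm/s > 2.2 mm/s → Category FS (Flammable Solid).
With watt-hour rating 24.7 Wh per cell (> 20 Wh per cell), the drone battery falls in Category LB.
Category FS and Category LB may not share an outer package.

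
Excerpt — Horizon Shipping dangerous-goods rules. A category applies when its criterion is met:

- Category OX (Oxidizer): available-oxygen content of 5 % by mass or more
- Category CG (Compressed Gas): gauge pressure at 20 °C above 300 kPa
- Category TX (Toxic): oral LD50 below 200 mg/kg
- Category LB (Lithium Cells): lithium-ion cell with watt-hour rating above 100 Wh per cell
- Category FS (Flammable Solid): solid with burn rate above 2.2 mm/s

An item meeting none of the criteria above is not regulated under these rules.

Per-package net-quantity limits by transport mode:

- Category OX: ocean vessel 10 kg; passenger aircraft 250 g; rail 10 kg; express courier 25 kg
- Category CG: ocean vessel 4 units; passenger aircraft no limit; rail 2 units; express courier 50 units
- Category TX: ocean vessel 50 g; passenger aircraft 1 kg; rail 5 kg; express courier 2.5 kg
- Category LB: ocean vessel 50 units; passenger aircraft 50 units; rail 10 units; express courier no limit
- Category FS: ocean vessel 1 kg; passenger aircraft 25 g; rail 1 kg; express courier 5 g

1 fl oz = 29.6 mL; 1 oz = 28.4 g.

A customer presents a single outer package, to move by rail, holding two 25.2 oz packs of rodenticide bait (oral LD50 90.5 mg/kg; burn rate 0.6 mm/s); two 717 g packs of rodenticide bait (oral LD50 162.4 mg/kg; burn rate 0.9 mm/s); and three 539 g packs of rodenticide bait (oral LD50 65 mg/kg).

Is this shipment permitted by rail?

Yes

Oral LD50 90.5 mg/kg meets the Category TX criterion (Toxic), so the rodenticide bait is Category TX.
The rodenticide bait has oral LD50 162.4 mg/kg, which is < 200 mg/kg, so it is Category TX (Toxic).
The rodenticide bait has oral LD50 65 mg/kg, which is < 200 mg/kg, so it is Category TX (Toxic).
Category TX net quantity: (two 25.2 oz packs = 1431.36 g) + (two 717 g packs = 1.434 kg) + (three 539 g packs = 1.617 kg) = 4482.36 g.
That is within the Category TX rail limit of 5 kg.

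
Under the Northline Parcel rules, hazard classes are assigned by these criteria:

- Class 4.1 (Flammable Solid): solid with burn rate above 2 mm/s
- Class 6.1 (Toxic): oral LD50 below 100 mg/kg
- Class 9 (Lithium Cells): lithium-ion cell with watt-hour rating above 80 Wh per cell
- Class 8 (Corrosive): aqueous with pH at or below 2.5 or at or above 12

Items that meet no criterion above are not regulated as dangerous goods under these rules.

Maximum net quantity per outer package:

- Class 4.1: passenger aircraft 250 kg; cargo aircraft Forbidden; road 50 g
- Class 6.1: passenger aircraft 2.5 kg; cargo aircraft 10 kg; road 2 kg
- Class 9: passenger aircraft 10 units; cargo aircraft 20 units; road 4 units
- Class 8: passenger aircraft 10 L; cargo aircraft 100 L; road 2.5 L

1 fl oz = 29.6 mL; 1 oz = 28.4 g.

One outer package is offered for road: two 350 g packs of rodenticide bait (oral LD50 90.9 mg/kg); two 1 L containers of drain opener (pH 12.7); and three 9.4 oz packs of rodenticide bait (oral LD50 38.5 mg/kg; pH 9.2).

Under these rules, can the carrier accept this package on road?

Oral LD50 90.9 mg/kg meets the Class 6.1 criterion (Toxic), so the rodenticide bait is Class 6.1.
pH 12.7 meets the Class 8 criterion (Corrosive), so the drain opener is Class 8.
With oral LD50 38.5 mg/kg (< 100 mg/kg), the rodenticide bait falls in Class 6.1.
Total Class 6.1: (two 350 g packs = 700 g) + (three 9.4 oz packs = 800.88 g) = 1500.88 g.
That is within the Class 6.1 road limit of 2 kg.
Class 8 quantity: two 1 L containers = 2 L.
That is within the Class 8 road limit of 2.5 L.
Every hazard class is within its road limit and no segregation rule is violated.

Yes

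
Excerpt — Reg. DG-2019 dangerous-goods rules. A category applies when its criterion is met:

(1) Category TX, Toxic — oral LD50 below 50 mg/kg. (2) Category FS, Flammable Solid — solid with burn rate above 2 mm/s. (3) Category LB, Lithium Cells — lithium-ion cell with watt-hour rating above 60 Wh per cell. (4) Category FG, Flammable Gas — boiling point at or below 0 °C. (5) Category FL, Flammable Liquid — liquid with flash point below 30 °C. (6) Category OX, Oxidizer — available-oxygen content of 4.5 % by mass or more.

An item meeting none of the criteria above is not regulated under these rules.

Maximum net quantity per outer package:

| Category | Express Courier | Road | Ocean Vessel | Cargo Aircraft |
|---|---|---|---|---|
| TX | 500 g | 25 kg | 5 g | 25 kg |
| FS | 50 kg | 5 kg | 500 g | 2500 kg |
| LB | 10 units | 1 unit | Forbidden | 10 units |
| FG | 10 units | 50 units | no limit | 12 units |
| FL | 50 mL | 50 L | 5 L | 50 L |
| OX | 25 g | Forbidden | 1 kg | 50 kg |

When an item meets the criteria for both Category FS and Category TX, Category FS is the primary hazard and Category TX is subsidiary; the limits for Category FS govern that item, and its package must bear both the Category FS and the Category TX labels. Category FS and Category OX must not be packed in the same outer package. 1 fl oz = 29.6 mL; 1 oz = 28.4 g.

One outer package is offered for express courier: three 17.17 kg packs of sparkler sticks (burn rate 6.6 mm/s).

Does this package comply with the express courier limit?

No

The sparkler sticks have burn rate 6.6 mm/s, which is > 2 mm/s, so they are Category FS (Flammable Solid).
Category FS quantity: three 17.17 kg packs = 51.51 kg.
51.51 kg > 50 kg (express courier limit, Category FS) — over the limit.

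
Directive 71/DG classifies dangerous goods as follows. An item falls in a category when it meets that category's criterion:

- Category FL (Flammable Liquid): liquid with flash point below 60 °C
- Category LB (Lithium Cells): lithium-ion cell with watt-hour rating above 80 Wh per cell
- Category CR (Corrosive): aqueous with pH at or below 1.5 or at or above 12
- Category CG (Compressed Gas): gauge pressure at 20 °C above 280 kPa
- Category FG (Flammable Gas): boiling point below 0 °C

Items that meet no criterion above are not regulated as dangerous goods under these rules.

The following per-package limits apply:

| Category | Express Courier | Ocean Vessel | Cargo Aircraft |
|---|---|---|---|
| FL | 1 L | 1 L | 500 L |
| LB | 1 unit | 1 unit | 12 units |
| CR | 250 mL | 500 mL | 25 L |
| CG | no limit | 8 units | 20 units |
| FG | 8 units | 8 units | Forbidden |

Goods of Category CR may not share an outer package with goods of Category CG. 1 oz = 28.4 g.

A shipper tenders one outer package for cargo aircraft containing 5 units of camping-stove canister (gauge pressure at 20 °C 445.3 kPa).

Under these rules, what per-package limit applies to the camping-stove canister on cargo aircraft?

Gauge pressure at 20 °C 445.3 kPa meets the Category CG criterion (Compressed Gas), so the camping-stove canister is Category CG.
The cargo aircraft limit for Category CG is 20 units.

20 units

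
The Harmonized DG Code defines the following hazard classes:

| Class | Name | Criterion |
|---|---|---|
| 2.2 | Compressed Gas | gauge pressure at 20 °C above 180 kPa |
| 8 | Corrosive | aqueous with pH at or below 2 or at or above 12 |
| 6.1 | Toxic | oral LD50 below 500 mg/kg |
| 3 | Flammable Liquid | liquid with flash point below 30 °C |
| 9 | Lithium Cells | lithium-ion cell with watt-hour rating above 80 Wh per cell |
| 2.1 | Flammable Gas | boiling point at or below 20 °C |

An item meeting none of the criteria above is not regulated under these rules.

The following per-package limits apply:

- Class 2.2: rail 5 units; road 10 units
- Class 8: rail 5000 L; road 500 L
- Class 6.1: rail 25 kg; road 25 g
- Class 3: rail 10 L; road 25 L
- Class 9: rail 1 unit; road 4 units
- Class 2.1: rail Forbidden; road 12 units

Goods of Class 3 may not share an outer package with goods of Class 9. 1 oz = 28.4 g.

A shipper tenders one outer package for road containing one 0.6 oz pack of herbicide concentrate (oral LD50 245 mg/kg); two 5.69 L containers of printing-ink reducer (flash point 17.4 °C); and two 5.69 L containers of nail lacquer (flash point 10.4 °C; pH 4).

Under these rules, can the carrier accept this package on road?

The herbicide concentrate has oral LD50 245 mg/kg, which is < 500 mg/kg, so it is Class 6.1 (Toxic).
Printing-ink reducer: flash point 17.4 °C < 30 °C → Class 3 (Flammable Liquid).
Flash point 10.4 °C meets the Class 3 criterion (Flammable Liquid), so the nail lacquer is Class 3.
Class 3 net quantity: (two 5.69 L containers = 11.38 L) + (two 5.69 L containers = 11.38 L) = 22.76 L.
22.76 L ≤ 25 L (road limit, Class 3) — within limit.
Class 6.1 quantity: one 0.6 oz pack = 17.04 g.
That is within the Class 6.1 road limit of 25 g.
The segregation rule (Class 3 with Class 9) does not apply to Class 3 with Class 6.1.
Every hazard class is within its road limit and no segregation rule is violated.

Yes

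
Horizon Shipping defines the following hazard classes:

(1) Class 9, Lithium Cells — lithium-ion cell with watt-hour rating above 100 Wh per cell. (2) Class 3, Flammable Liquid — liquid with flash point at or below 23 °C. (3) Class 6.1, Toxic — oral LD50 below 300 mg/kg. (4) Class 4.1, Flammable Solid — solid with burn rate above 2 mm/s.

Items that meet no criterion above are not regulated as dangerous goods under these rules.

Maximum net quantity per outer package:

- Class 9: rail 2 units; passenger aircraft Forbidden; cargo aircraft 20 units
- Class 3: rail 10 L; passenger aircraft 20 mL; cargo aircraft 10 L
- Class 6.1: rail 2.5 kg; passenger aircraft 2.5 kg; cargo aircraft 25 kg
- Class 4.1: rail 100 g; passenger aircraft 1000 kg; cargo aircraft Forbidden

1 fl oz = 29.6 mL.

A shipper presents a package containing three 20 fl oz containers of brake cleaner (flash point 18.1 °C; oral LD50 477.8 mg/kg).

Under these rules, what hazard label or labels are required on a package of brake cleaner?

Class 3

With flash point 18.1 °C (≤ 23 °C), the brake cleaner falls in Class 3.
Only the Class 3 label is required.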